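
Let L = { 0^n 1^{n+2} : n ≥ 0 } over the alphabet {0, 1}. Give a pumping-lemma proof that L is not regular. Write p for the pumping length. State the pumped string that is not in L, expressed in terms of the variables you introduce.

0^{p+k} 1^{p+2}

Assume L is regular; let p be its pumping constant.
Let w = 0^p 1^{p+2} ∈ L; note |w| = 2p+2 ≥ p.
The pumping lemma gives a decomposition w = xyz where |xy| ≤ p and |y| ≥ 1.
Since the first p symbols of w are all 0's and |xy| ≤ p, y lies entirely in the leading 0-block: y = 0^k for some k with 1 ≤ k ≤ p.
Pump with i = 2: xy^2z = 0^{p+k} 1^{p+2}. For this to lie in L we would need p+2 = (p+k)+2, which forces k = 0. But k ≥ 1, so xy^2z ∉ L.
Contradiction. Therefore L is not regular.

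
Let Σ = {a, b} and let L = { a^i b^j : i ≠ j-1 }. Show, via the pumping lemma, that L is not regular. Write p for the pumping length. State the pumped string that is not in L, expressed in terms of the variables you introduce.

Suppose for contradiction that L is regular, and let p be the pumping length.
Choose w = a^p b^{p+p!+1}. Since p ≠ (p+p!+1)-1 = p+p!, w ∈ L; and |w| ≥ p.
The pumping lemma gives a decomposition w = xyz where |xy| ≤ p and |y| ≥ 1.
Since the first p symbols of w are all a's and |xy| ≤ p, y lies entirely in the leading a-block: y = a^k for some k with 1 ≤ k ≤ p.
Since 1 ≤ k ≤ p, k divides p!; set t = 1 + p!/k. Then xy^t z has p + (p!/k)·k = p + p! copies of a. Now the a-count is p+p! and (b-count)-1 = (p+p!+1)-1 = p+p!, so i ≠ j-1 fails. So xy^t z = a^{p+p!} b^{p+p!+1} ∉ L.
This is a contradiction; hence L is not regular.

a^{p+p!} b^{p+p!+1}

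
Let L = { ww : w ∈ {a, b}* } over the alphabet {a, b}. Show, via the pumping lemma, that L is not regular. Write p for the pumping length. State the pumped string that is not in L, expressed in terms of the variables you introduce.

a^{p+k} b^p a^p b^p

Assume L is regular. Let p be the pumping length given by the pumping lemma.
Take w = a^p b^p a^p b^p = uu where u = a^pb^p; then w ∈ L and |w| = 4p ≥ p.
The pumping lemma gives a decomposition w = xyz where |xy| ≤ p and |y| > 0.
The first p characters of w are a's, so xy (and hence y) consists only of a's. Write y = a^k, 1 ≤ k ≤ p.
Pump with i = 2: xy^2z = a^{p+k} b^p a^p b^p, of length 4p+k. Suppose this equals vv. The string starts with a and ends with b, so v does too; thus the boundary between the two copies of v is a b→a transition. There is exactly one such transition, at position 2p+k, so |v| = 2p+k and |vv| = 4p+2k ≠ 4p+k since k ≥ 1. So xy^2z ∉ L.
This contradicts the pumping lemma, so L is not regular.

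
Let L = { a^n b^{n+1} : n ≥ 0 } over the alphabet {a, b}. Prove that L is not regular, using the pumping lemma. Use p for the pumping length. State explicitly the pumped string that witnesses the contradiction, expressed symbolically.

a^{p+k} b^{p+1}

Assume L is regular. Let p be the pumping length given by the pumping lemma.
Choose w = a^p b^{p+1}, which is in L with |w| = 2p+1 ≥ p.
Write w = xyz as guaranteed by the lemma, with |xy| ≤ p and y is nonempty.
Because |xy| ≤ p and w begins with p copies of a, we have y = a^k with 1 ≤ k ≤ p.
Pump with i = 2: xy^2z = a^{p+k} b^{p+1}. For this to lie in L we would need p+1 = (p+k)+1, which forces k = 0. But k ≥ 1, so xy^2z ∉ L.
This contradicts the pumping lemma, so L is not regular.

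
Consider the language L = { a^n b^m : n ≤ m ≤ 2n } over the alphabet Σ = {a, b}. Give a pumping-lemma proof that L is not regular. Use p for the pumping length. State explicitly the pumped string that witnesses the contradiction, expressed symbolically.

Suppose for contradiction that L is regular, and let p be the pumping length.
Take w = a^p b^p ∈ L (since p ≤ p ≤ 2p), with |w| = 2p ≥ p.
The pumping lemma gives a decomposition w = xyz where |xy| ≤ p and |y| > 0.
Since the first p symbols of w are all a's and |xy| ≤ p, y lies entirely in the leading a-block: y = a^k for some k with 1 ≤ k ≤ p.
Pump with i = 2: xy^2z = a^{p+k} b^p. Now n = p+k > p = m, so the condition n ≤ m fails. Thus xy^2z ∉ L.
Contradiction. Therefore L is not regular.

a^{p+k} b^p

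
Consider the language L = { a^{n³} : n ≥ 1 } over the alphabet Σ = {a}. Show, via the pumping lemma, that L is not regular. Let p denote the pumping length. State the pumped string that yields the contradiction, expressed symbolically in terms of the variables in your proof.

Suppose for contradiction that L is regular, and let p be the pumping length.
Take w = a^{p³} ∈ L with |w| = p³ ≥ p.
By the pumping lemma, w = xyz with |xy| ≤ p and |y| > 0.
Then y = a^k for some k with 1 ≤ k ≤ p.
Pump with i = 2: xy^2z = a^{p³+k}. Since 1 ≤ k ≤ p, p³ < p³+k ≤ p³+p < p³+3p²+3p+1 = (p+1)³, so p³+k is not a perfect cube. So xy^2z ∉ L.
This is a contradiction; hence L is not regular.

a^{p³+k}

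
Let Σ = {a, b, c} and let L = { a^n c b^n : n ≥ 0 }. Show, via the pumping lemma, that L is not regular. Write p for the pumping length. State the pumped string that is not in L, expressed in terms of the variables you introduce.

Assume L is regular; let p be its pumping constant.
Take w = a^p c b^p ∈ L with |w| = 2p+1 ≥ p.
By the pumping lemma, w = xyz with |xy| ≤ p and |y| ≥ 1.
Because |xy| ≤ p and w begins with p copies of a, we have y = a^k with 1 ≤ k ≤ p.
Pump with i = 2: xy^2z = a^{p+k} c b^p, which would require p+k = p. But k ≥ 1, so xy^2z ∉ L.
Contradiction. Therefore L is not regular.

a^{p+k} c b^p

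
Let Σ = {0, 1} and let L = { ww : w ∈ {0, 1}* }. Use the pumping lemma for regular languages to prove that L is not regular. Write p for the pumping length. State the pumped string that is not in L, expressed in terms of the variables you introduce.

0^{p+k} 1^p 0^p 1^p

Assume L is regular; let p be its pumping constant.
Take w = 0^p 1^p 0^p 1^p = uu where u = 0^p1^p; then w ∈ L and |w| = 4p ≥ p.
The pumping lemma gives a decomposition w = xyz where |xy| ≤ p and |y| > 0.
The first p characters of w are 0's, so xy (and hence y) consists only of 0's. Write y = 0^k, 1 ≤ k ≤ p.
Pump with i = 2: xy^2z = 0^{p+k} 1^p 0^p 1^p, of length 4p+k. Suppose this equals vv. The string starts with 0 and ends with 1, so v does too; thus the boundary between the two copies of v is a 1→0 transition. There is exactly one such transition, at position 2p+k, so |v| = 2p+k and |vv| = 4p+2k ≠ 4p+k since k ≥ 1. So xy^2z ∉ L.
This contradicts the pumping lemma, so L is not regular.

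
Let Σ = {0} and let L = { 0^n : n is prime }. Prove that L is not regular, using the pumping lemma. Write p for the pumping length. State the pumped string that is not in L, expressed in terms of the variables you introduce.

0^{q(1+k)}

Assume L is regular. Let p be the pumping length given by the pumping lemma.
Let q be a prime with q ≥ p+2 (infinitely many primes exist), and take w = 0^q ∈ L with |w| = q ≥ p.
The pumping lemma gives a decomposition w = xyz where |xy| ≤ p and |y| > 0.
Then y = 0^k for some k with 1 ≤ k ≤ p.
Since 1 ≤ k ≤ p, |xz| = q-k. Pump with i = q+1: |xy^{q+1}z| = (q-k)+(q+1)k = q+qk = q(1+k), which is composite (both factors ≥ 2). So xy^{q+1}z = 0^{q(1+k)} ∉ L.
Contradiction. Therefore L is not regular.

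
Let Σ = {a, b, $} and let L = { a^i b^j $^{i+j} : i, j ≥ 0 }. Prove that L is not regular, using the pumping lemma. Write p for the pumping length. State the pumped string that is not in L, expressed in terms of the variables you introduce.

a^{p+k} b^p $^{2p}

Assume L is regular; let p be its pumping constant.
Take w = a^p b^p $^{2p} ∈ L (with i=j=p, i+j=2p), |w| = 4p ≥ p.
Write w = xyz as guaranteed by the lemma, with |xy| ≤ p and |y| ≥ 1.
Since the first p symbols of w are all a's and |xy| ≤ p, y lies entirely in the leading a-block: y = a^k for some k with 1 ≤ k ≤ p.
Consider xy^2z = a^{p+k} b^p $^{2p}. Now the a- and b-counts sum to 2p+k, but the $-count is 2p ≠ 2p+k. So xy^2z ∉ L.
This is a contradiction; hence L is not regular.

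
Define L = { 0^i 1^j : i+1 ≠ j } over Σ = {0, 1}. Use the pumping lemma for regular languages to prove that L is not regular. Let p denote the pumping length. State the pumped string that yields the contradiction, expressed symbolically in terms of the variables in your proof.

0^{p+p!} 1^{p+p!+1}

Assume L is regular; let p be its pumping constant.
Choose w = 0^p 1^{p+p!+1}. Since p ≠ (p+p!+1)-1 = p+p!, w ∈ L; and |w| ≥ p.
The pumping lemma gives a decomposition w = xyz where |xy| ≤ p and y is nonempty.
Because |xy| ≤ p and w begins with p copies of 0, we have y = 0^k with 1 ≤ k ≤ p.
Since 1 ≤ k ≤ p, k divides p!; set t = 1 + p!/k. Then xy^t z has p + (p!/k)·k = p + p! copies of 0. Now the 0-count is p+p! and (1-count)-1 = (p+p!+1)-1 = p+p!, so i+1 ≠ j fails. So xy^t z = 0^{p+p!} 1^{p+p!+1} ∉ L.
Contradiction. Therefore L is not regular.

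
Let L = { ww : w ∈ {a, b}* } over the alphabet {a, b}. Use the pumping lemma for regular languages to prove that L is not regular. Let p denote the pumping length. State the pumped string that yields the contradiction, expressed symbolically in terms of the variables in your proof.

Assume L is regular; let p be its pumping constant.
Take w = a^p b^p a^p b^p = uu where u = a^pb^p; then w ∈ L and |w| = 4p ≥ p.
By the pumping lemma, w = xyz with |xy| ≤ p and |y| ≥ 1.
The first p characters of w are a's, so xy (and hence y) consists only of a's. Write y = a^k, 1 ≤ k ≤ p.
Pump with i = 2: xy^2z = a^{p+k} b^p a^p b^p, of length 4p+k. Suppose this equals vv. The string starts with a and ends with b, so v does too; thus the boundary between the two copies of v is a b→a transition. There is exactly one such transition, at position 2p+k, so |v| = 2p+k and |vv| = 4p+2k ≠ 4p+k since k ≥ 1. So xy^2z ∉ L.
This contradicts the pumping lemma, so L is not regular.

a^{p+k} b^p a^p b^p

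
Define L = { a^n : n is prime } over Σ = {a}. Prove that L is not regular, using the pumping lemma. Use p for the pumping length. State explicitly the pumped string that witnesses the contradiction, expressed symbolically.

a^{q(1+k)}

Toward a contradiction, assume L is regular with pumping length p.
Let q be a prime with q ≥ p+2 (infinitely many primes exist), and take w = a^q ∈ L with |w| = q ≥ p.
By the pumping lemma, w = xyz with |xy| ≤ p and y is nonempty.
Then y = a^k for some k with 1 ≤ k ≤ p.
Since 1 ≤ k ≤ p, |xz| = q-k. Pump with i = q+1: |xy^{q+1}z| = (q-k)+(q+1)k = q+qk = q(1+k), which is composite (both factors ≥ 2). So xy^{q+1}z = a^{q(1+k)} ∉ L.
This is a contradiction; hence L is not regular.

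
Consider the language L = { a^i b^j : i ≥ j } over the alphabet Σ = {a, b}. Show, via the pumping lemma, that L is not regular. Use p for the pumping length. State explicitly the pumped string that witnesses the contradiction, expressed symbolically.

a^{p-k} b^p

Assume L is regular; let p be its pumping constant.
Choose w = a^p b^p ∈ L, with |w| = 2p ≥ p.
Write w = xyz as guaranteed by the lemma, with |xy| ≤ p and |y| > 0.
Because |xy| ≤ p and w begins with p copies of a, we have y = a^k with 1 ≤ k ≤ p.
Consider xy^0z = xz = a^{p-k} b^p. Since k ≥ 1, the a-count p-k is less than p, so i ≥ j fails; thus xz ∉ L.
This contradicts the pumping lemma, so L is not regular.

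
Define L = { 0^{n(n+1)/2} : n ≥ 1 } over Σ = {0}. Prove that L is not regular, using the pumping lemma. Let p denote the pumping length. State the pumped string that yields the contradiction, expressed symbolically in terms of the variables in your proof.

0^{p(p+1)/2+k}

Toward a contradiction, assume L is regular with pumping length p.
Take w = 0^{p(p+1)/2} ∈ L with |w| = p(p+1)/2 ≥ p.
By the pumping lemma, w = xyz with |xy| ≤ p and y is nonempty.
Then y = 0^k for some k with 1 ≤ k ≤ p.
Pump with i = 2: xy^2z = 0^{p(p+1)/2+k}. Since 1 ≤ k ≤ p, p(p+1)/2 < p(p+1)/2+k ≤ p(p+1)/2+p < (p+1)(p+2)/2, so p(p+1)/2+k is strictly between consecutive triangular numbers. So xy^2z ∉ L.
This is a contradiction; hence L is not regular.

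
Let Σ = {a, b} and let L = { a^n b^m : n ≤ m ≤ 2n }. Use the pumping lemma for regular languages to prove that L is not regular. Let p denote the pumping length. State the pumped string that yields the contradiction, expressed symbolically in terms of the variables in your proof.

Assume L is regular; let p be its pumping constant.
Take w = a^p b^p ∈ L (since p ≤ p ≤ 2p), with |w| = 2p ≥ p.
The pumping lemma gives a decomposition w = xyz where |xy| ≤ p and |y| ≥ 1.
The first p characters of w are a's, so xy (and hence y) consists only of a's. Write y = a^k, 1 ≤ k ≤ p.
Pump with i = 2: xy^2z = a^{p+k} b^p. Now n = p+k > p = m, so the condition n ≤ m fails. Thus xy^2z ∉ L.
Contradiction. Therefore L is not regular.

a^{p+k} b^p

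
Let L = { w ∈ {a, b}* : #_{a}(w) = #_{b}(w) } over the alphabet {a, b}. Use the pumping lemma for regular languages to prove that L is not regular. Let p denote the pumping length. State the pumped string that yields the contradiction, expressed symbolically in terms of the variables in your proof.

a^{p+k} b^p

Toward a contradiction, assume L is regular with pumping length p.
Choose w = a^p b^p ∈ L with |w| = 2p ≥ p.
The pumping lemma gives a decomposition w = xyz where |xy| ≤ p and |y| ≥ 1.
The first p characters of w are a's, so xy (and hence y) consists only of a's. Write y = a^k, 1 ≤ k ≤ p.
Pump with i = 2: xy^2z = a^{p+k} b^p has p+k occurrences of a but only p of b. Since k ≥ 1 the counts differ, so xy^2z ∉ L.
This is a contradiction; hence L is not regular.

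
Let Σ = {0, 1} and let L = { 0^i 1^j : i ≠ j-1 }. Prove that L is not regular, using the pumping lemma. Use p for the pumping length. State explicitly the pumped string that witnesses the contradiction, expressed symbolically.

0^{p+p!} 1^{p+p!+1}

Assume L is regular. Let p be the pumping length given by the pumping lemma.
Choose w = 0^p 1^{p+p!+1}. Since p ≠ (p+p!+1)-1 = p+p!, w ∈ L; and |w| ≥ p.
The pumping lemma gives a decomposition w = xyz where |xy| ≤ p and |y| ≥ 1.
The first p characters of w are 0's, so xy (and hence y) consists only of 0's. Write y = 0^k, 1 ≤ k ≤ p.
Since 1 ≤ k ≤ p, k divides p!; set t = 1 + p!/k. Then xy^t z has p + (p!/k)·k = p + p! copies of 0. Now the 0-count is p+p! and (1-count)-1 = (p+p!+1)-1 = p+p!, so i ≠ j-1 fails. So xy^t z = 0^{p+p!} 1^{p+p!+1} ∉ L.
This is a contradiction; hence L is not regular.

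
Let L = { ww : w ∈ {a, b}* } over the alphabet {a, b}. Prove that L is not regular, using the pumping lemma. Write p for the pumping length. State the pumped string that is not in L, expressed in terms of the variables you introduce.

Assume L is regular. Let p be the pumping length given by the pumping lemma.
Take w = a^p b^p a^p b^p = uu where u = a^pb^p; then w ∈ L and |w| = 4p ≥ p.
Write w = xyz as guaranteed by the lemma, with |xy| ≤ p and |y| ≥ 1.
Since the first p symbols of w are all a's and |xy| ≤ p, y lies entirely in the leading a-block: y = a^k for some k with 1 ≤ k ≤ p.
Pump with i = 2: xy^2z = a^{p+k} b^p a^p b^p, of length 4p+k. Suppose this equals vv. The string starts with a and ends with b, so v does too; thus the boundary between the two copies of v is a b→a transition. There is exactly one such transition, at position 2p+k, so |v| = 2p+k and |vv| = 4p+2k ≠ 4p+k since k ≥ 1. So xy^2z ∉ L.
This contradicts the pumping lemma, so L is not regular.

a^{p+k} b^p a^p b^p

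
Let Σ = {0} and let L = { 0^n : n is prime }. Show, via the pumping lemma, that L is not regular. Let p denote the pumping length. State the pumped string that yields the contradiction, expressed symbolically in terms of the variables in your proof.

Assume L is regular. Let p be the pumping length given by the pumping lemma.
Let q be a prime with q ≥ p+2 (infinitely many primes exist), and take w = 0^q ∈ L with |w| = q ≥ p.
By the pumping lemma, w = xyz with |xy| ≤ p and y is nonempty.
Then y = 0^k for some k with 1 ≤ k ≤ p.
Since 1 ≤ k ≤ p, |xz| = q-k. Pump with i = q+1: |xy^{q+1}z| = (q-k)+(q+1)k = q+qk = q(1+k), which is composite (both factors ≥ 2). So xy^{q+1}z = 0^{q(1+k)} ∉ L.
Contradiction. Therefore L is not regular.

0^{q(1+k)}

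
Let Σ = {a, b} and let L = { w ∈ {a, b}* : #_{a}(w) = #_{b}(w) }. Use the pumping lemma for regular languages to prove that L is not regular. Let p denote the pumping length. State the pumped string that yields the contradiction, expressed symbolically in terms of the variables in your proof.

a^{p+k} b^p

Assume L is regular; let p be its pumping constant.
Choose w = a^p b^p ∈ L with |w| = 2p ≥ p.
By the pumping lemma, w = xyz with |xy| ≤ p and |y| ≥ 1.
Since the first p symbols of w are all a's and |xy| ≤ p, y lies entirely in the leading a-block: y = a^k for some k with 1 ≤ k ≤ p.
Pump with i = 2: xy^2z = a^{p+k} b^p has p+k occurrences of a but only p of b. Since k ≥ 1 the counts differ, so xy^2z ∉ L.
This is a contradiction; hence L is not regular.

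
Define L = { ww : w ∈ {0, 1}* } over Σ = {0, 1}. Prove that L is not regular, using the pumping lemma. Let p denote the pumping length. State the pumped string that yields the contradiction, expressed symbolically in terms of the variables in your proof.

0^{p+k} 1^p 0^p 1^p

Suppose for contradiction that L is regular, and let p be the pumping length.
Take w = 0^p 1^p 0^p 1^p = uu where u = 0^p1^p; then w ∈ L and |w| = 4p ≥ p.
The pumping lemma gives a decomposition w = xyz where |xy| ≤ p and y is nonempty.
The first p characters of w are 0's, so xy (and hence y) consists only of 0's. Write y = 0^k, 1 ≤ k ≤ p.
Pump with i = 2: xy^2z = 0^{p+k} 1^p 0^p 1^p, of length 4p+k. Suppose this equals vv. The string starts with 0 and ends with 1, so v does too; thus the boundary between the two copies of v is a 1→0 transition. There is exactly one such transition, at position 2p+k, so |v| = 2p+k and |vv| = 4p+2k ≠ 4p+k since k ≥ 1. So xy^2z ∉ L.
This is a contradiction; hence L is not regular.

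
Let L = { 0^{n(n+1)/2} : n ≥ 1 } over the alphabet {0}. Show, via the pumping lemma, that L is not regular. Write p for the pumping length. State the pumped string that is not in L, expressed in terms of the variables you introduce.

0^{p(p+1)/2+k}

Toward a contradiction, assume L is regular with pumping length p.
Take w = 0^{p(p+1)/2} ∈ L with |w| = p(p+1)/2 ≥ p.
By the pumping lemma, w = xyz with |xy| ≤ p and |y| > 0.
Then y = 0^k for some k with 1 ≤ k ≤ p.
Pump with i = 2: xy^2z = 0^{p(p+1)/2+k}. Since 1 ≤ k ≤ p, p(p+1)/2 < p(p+1)/2+k ≤ p(p+1)/2+p < (p+1)(p+2)/2, so p(p+1)/2+k is strictly between consecutive triangular numbers. So xy^2z ∉ L.
Contradiction. Therefore L is not regular.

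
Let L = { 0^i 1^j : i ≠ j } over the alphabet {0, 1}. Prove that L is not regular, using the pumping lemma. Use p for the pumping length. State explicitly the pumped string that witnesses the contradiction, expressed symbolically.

Toward a contradiction, assume L is regular with pumping length p.
Choose w = 0^p 1^{p+p!}. Since p ≠ p+p!, w ∈ L; and |w| ≥ p.
The pumping lemma gives a decomposition w = xyz where |xy| ≤ p and y is nonempty.
Because |xy| ≤ p and w begins with p copies of 0, we have y = 0^k with 1 ≤ k ≤ p.
Since 1 ≤ k ≤ p, k divides p!; set t = 1 + p!/k. Then xy^t z has p + (p!/k)·k = p + p! copies of 0. Now the 0-count equals the 1-count, so i ≠ j fails. So xy^t z = 0^{p+p!} 1^{p+p!} ∉ L.
This is a contradiction; hence L is not regular.

0^{p+p!} 1^{p+p!}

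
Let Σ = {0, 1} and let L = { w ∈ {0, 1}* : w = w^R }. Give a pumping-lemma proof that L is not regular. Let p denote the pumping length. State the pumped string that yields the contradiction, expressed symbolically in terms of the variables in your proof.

0^{p+k} 1 0^p

Assume L is regular; let p be its pumping constant.
Take w = 0^p 1 0^p, a palindrome of length 2p+1 ≥ p.
By the pumping lemma, w = xyz with |xy| ≤ p and |y| ≥ 1.
Since the first p symbols of w are all 0's and |xy| ≤ p, y lies entirely in the leading 0-block: y = 0^k for some k with 1 ≤ k ≤ p.
Pump with i = 2: xy^2z = 0^{p+k} 1 0^p. Its reverse is 0^p 1 0^{p+k}, which differs from xy^2z since k ≥ 1. So xy^2z is not a palindrome and xy^2z ∉ L.
This is a contradiction; hence L is not regular.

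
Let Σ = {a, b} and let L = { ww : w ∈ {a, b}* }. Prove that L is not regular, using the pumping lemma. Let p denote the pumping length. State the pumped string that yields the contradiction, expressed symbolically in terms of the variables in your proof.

Suppose for contradiction that L is regular, and let p be the pumping length.
Take w = a^p b^p a^p b^p = uu where u = a^pb^p; then w ∈ L and |w| = 4p ≥ p.
By the pumping lemma, w = xyz with |xy| ≤ p and |y| > 0.
Because |xy| ≤ p and w begins with p copies of a, we have y = a^k with 1 ≤ k ≤ p.
Pump with i = 2: xy^2z = a^{p+k} b^p a^p b^p, of length 4p+k. Suppose this equals vv. The string starts with a and ends with b, so v does too; thus the boundary between the two copies of v is a b→a transition. There is exactly one such transition, at position 2p+k, so |v| = 2p+k and |vv| = 4p+2k ≠ 4p+k since k ≥ 1. So xy^2z ∉ L.
Contradiction. Therefore L is not regular.

a^{p+k} b^p a^p b^p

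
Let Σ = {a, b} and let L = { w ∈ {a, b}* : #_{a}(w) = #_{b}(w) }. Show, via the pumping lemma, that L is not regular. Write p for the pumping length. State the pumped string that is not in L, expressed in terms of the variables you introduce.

a^{p+k} b^p

Toward a contradiction, assume L is regular with pumping length p.
Choose w = a^p b^p ∈ L with |w| = 2p ≥ p.
Write w = xyz as guaranteed by the lemma, with |xy| ≤ p and |y| > 0.
Because |xy| ≤ p and w begins with p copies of a, we have y = a^k with 1 ≤ k ≤ p.
Pump with i = 2: xy^2z = a^{p+k} b^p has p+k occurrences of a but only p of b. Since k ≥ 1 the counts differ, so xy^2z ∉ L.
This contradicts the pumping lemma, so L is not regular.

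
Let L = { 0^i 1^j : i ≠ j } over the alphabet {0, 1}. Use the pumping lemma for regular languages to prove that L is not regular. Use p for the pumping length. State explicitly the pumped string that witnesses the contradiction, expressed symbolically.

0^{p+p!} 1^{p+p!}

Suppose for contradiction that L is regular, and let p be the pumping length.
Choose w = 0^p 1^{p+p!}. Since p ≠ p+p!, w ∈ L; and |w| ≥ p.
Write w = xyz as guaranteed by the lemma, with |xy| ≤ p and |y| > 0.
Because |xy| ≤ p and w begins with p copies of 0, we have y = 0^k with 1 ≤ k ≤ p.
Since 1 ≤ k ≤ p, k divides p!; set t = 1 + p!/k. Then xy^t z has p + (p!/k)·k = p + p! copies of 0. Now the 0-count equals the 1-count, so i ≠ j fails. So xy^t z = 0^{p+p!} 1^{p+p!} ∉ L.
Contradiction. Therefore L is not regular.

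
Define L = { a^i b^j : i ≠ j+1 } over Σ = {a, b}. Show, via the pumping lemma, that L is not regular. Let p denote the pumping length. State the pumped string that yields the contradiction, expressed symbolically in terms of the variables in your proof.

a^{p+p!} b^{p+p!-1}

Assume L is regular. Let p be the pumping length given by the pumping lemma.
Choose w = a^p b^{p+p!-1}. Since p ≠ (p+p!-1)+1 = p+p!, w ∈ L; and |w| ≥ p.
By the pumping lemma, w = xyz with |xy| ≤ p and |y| ≥ 1.
Because |xy| ≤ p and w begins with p copies of a, we have y = a^k with 1 ≤ k ≤ p.
Since 1 ≤ k ≤ p, k divides p!; set t = 1 + p!/k. Then xy^t z has p + (p!/k)·k = p + p! copies of a. Now the a-count is p+p! and (b-count)+1 = (p+p!-1)+1 = p+p!, so i ≠ j+1 fails. So xy^t z = a^{p+p!} b^{p+p!-1} ∉ L.
Contradiction. Therefore L is not regular.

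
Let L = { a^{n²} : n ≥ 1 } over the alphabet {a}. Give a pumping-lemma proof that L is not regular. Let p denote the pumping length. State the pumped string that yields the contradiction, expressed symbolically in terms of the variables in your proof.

Suppose for contradiction that L is regular, and let p be the pumping length.
Take w = a^{p²} ∈ L with |w| = p² ≥ p.
The pumping lemma gives a decomposition w = xyz where |xy| ≤ p and |y| ≥ 1.
Then y = a^k for some k with 1 ≤ k ≤ p.
Pump with i = 2: xy^2z = a^{p²+k}. Since 1 ≤ k ≤ p, p² < p²+k ≤ p²+p < (p+1)², so p²+k lies strictly between consecutive squares and is not a perfect square. So xy^2z ∉ L.
This is a contradiction; hence L is not regular.

a^{p²+k}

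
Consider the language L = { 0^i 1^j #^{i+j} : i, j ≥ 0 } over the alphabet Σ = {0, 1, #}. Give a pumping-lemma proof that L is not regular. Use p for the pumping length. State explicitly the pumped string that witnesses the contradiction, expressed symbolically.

Suppose for contradiction that L is regular, and let p be the pumping length.
Take w = 0^p 1^p #^{2p} ∈ L (with i=j=p, i+j=2p), |w| = 4p ≥ p.
By the pumping lemma, w = xyz with |xy| ≤ p and |y| ≥ 1.
Because |xy| ≤ p and w begins with p copies of 0, we have y = 0^k with 1 ≤ k ≤ p.
Consider xy^2z = 0^{p+k} 1^p #^{2p}. Now the 0- and 1-counts sum to 2p+k, but the #-count is 2p ≠ 2p+k. So xy^2z ∉ L.
This is a contradiction; hence L is not regular.

0^{p+k} 1^p #^{2p}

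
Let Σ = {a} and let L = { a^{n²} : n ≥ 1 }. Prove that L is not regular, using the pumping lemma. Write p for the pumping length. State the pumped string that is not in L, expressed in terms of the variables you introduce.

Assume L is regular. Let p be the pumping length given by the pumping lemma.
Take w = a^{p²} ∈ L with |w| = p² ≥ p.
The pumping lemma gives a decomposition w = xyz where |xy| ≤ p and |y| ≥ 1.
Then y = a^k for some k with 1 ≤ k ≤ p.
Pump with i = 2: xy^2z = a^{p²+k}. Since 1 ≤ k ≤ p, p² < p²+k ≤ p²+p < (p+1)², so p²+k lies strictly between consecutive squares and is not a perfect square. So xy^2z ∉ L.
This contradicts the pumping lemma, so L is not regular.

a^{p²+k}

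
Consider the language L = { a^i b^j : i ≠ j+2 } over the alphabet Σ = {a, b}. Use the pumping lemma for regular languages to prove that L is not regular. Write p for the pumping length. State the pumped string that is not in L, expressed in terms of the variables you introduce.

a^{p+p!} b^{p+p!-2}

Toward a contradiction, assume L is regular with pumping length p.
Choose w = a^p b^{p+p!-2}. Since p ≠ (p+p!-2)+2 = p+p!, w ∈ L; and |w| ≥ p.
Write w = xyz as guaranteed by the lemma, with |xy| ≤ p and |y| ≥ 1.
Because |xy| ≤ p and w begins with p copies of a, we have y = a^k with 1 ≤ k ≤ p.
Since 1 ≤ k ≤ p, k divides p!; set t = 1 + p!/k. Then xy^t z has p + (p!/k)·k = p + p! copies of a. Now the a-count is p+p! and (b-count)+2 = (p+p!-2)+2 = p+p!, so i ≠ j+2 fails. So xy^t z = a^{p+p!} b^{p+p!-2} ∉ L.
This contradicts the pumping lemma, so L is not regular.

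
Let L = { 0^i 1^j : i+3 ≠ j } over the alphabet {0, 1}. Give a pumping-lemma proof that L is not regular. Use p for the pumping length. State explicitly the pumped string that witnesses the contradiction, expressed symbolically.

Assume L is regular. Let p be the pumping length given by the pumping lemma.
Choose w = 0^p 1^{p+p!+3}. Since p ≠ (p+p!+3)-3 = p+p!, w ∈ L; and |w| ≥ p.
By the pumping lemma, w = xyz with |xy| ≤ p and y is nonempty.
Because |xy| ≤ p and w begins with p copies of 0, we have y = 0^k with 1 ≤ k ≤ p.
Since 1 ≤ k ≤ p, k divides p!; set t = 1 + p!/k. Then xy^t z has p + (p!/k)·k = p + p! copies of 0. Now the 0-count is p+p! and (1-count)-3 = (p+p!+3)-3 = p+p!, so i+3 ≠ j fails. So xy^t z = 0^{p+p!} 1^{p+p!+3} ∉ L.
This is a contradiction; hence L is not regular.

0^{p+p!} 1^{p+p!+3}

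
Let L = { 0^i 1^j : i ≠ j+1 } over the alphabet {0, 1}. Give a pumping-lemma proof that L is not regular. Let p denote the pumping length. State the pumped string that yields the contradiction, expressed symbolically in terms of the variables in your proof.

0^{p+p!} 1^{p+p!-1}

Toward a contradiction, assume L is regular with pumping length p.
Choose w = 0^p 1^{p+p!-1}. Since p ≠ (p+p!-1)+1 = p+p!, w ∈ L; and |w| ≥ p.
The pumping lemma gives a decomposition w = xyz where |xy| ≤ p and |y| ≥ 1.
Since the first p symbols of w are all 0's and |xy| ≤ p, y lies entirely in the leading 0-block: y = 0^k for some k with 1 ≤ k ≤ p.
Since 1 ≤ k ≤ p, k divides p!; set t = 1 + p!/k. Then xy^t z has p + (p!/k)·k = p + p! copies of 0. Now the 0-count is p+p! and (1-count)+1 = (p+p!-1)+1 = p+p!, so i ≠ j+1 fails. So xy^t z = 0^{p+p!} 1^{p+p!-1} ∉ L.
This is a contradiction; hence L is not regular.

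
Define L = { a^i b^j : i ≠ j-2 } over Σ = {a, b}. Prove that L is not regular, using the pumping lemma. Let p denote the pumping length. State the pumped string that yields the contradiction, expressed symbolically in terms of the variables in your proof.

Toward a contradiction, assume L is regular with pumping length p.
Choose w = a^p b^{p+p!+2}. Since p ≠ (p+p!+2)-2 = p+p!, w ∈ L; and |w| ≥ p.
The pumping lemma gives a decomposition w = xyz where |xy| ≤ p and y is nonempty.
The first p characters of w are a's, so xy (and hence y) consists only of a's. Write y = a^k, 1 ≤ k ≤ p.
Since 1 ≤ k ≤ p, k divides p!; set t = 1 + p!/k. Then xy^t z has p + (p!/k)·k = p + p! copies of a. Now the a-count is p+p! and (b-count)-2 = (p+p!+2)-2 = p+p!, so i ≠ j-2 fails. So xy^t z = a^{p+p!} b^{p+p!+2} ∉ L.
Contradiction. Therefore L is not regular.

a^{p+p!} b^{p+p!+2}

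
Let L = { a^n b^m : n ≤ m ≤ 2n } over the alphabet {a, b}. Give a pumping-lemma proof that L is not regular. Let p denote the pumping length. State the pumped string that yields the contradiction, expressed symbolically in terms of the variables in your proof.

a^{p+k} b^p

Assume L is regular; let p be its pumping constant.
Take w = a^p b^p ∈ L (since p ≤ p ≤ 2p), with |w| = 2p ≥ p.
The pumping lemma gives a decomposition w = xyz where |xy| ≤ p and |y| > 0.
The first p characters of w are a's, so xy (and hence y) consists only of a's. Write y = a^k, 1 ≤ k ≤ p.
Pump with i = 2: xy^2z = a^{p+k} b^p. Now n = p+k > p = m, so the condition n ≤ m fails. Thus xy^2z ∉ L.
Contradiction. Therefore L is not regular.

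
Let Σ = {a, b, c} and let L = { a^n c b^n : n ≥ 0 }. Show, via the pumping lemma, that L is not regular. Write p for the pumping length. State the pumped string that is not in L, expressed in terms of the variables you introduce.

a^{p+k} c b^p

Assume L is regular. Let p be the pumping length given by the pumping lemma.
Take w = a^p c b^p ∈ L with |w| = 2p+1 ≥ p.
By the pumping lemma, w = xyz with |xy| ≤ p and y is nonempty.
Because |xy| ≤ p and w begins with p copies of a, we have y = a^k with 1 ≤ k ≤ p.
Pump with i = 2: xy^2z = a^{p+k} c b^p, which would require p+k = p. But k ≥ 1, so xy^2z ∉ L.
This contradicts the pumping lemma, so L is not regular.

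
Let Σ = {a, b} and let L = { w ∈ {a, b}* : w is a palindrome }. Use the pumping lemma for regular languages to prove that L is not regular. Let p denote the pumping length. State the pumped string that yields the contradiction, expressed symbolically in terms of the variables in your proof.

Suppose for contradiction that L is regular, and let p be the pumping length.
Take w = a^p b a^p, a palindrome of length 2p+1 ≥ p.
Write w = xyz as guaranteed by the lemma, with |xy| ≤ p and y is nonempty.
The first p characters of w are a's, so xy (and hence y) consists only of a's. Write y = a^k, 1 ≤ k ≤ p.
Pump with i = 2: xy^2z = a^{p+k} b a^p. Its reverse is a^p b a^{p+k}, which differs from xy^2z since k ≥ 1. So xy^2z is not a palindrome and xy^2z ∉ L.
Contradiction. Therefore L is not regular.

a^{p+k} b a^p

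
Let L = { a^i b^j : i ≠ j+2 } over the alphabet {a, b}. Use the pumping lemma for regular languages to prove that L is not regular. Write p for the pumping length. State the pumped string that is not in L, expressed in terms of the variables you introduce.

Toward a contradiction, assume L is regular with pumping length p.
Choose w = a^p b^{p+p!-2}. Since p ≠ (p+p!-2)+2 = p+p!, w ∈ L; and |w| ≥ p.
The pumping lemma gives a decomposition w = xyz where |xy| ≤ p and y is nonempty.
The first p characters of w are a's, so xy (and hence y) consists only of a's. Write y = a^k, 1 ≤ k ≤ p.
Since 1 ≤ k ≤ p, k divides p!; set t = 1 + p!/k. Then xy^t z has p + (p!/k)·k = p + p! copies of a. Now the a-count is p+p! and (b-count)+2 = (p+p!-2)+2 = p+p!, so i ≠ j+2 fails. So xy^t z = a^{p+p!} b^{p+p!-2} ∉ L.
Contradiction. Therefore L is not regular.

a^{p+p!} b^{p+p!-2}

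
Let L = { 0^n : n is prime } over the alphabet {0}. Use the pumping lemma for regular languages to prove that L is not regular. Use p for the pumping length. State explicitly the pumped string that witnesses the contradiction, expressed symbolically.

0^{q(1+k)}

Suppose for contradiction that L is regular, and let p be the pumping length.
Let q be a prime with q ≥ p+2 (infinitely many primes exist), and take w = 0^q ∈ L with |w| = q ≥ p.
By the pumping lemma, w = xyz with |xy| ≤ p and y is nonempty.
Then y = 0^k for some k with 1 ≤ k ≤ p.
Since 1 ≤ k ≤ p, |xz| = q-k. Pump with i = q+1: |xy^{q+1}z| = (q-k)+(q+1)k = q+qk = q(1+k), which is composite (both factors ≥ 2). So xy^{q+1}z = 0^{q(1+k)} ∉ L.
Contradiction. Therefore L is not regular.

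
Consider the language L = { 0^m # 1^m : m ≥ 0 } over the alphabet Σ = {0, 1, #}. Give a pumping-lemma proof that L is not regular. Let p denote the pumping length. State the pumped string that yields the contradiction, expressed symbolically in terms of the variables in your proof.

0^{p+k} # 1^p

Assume L is regular. Let p be the pumping length given by the pumping lemma.
Take w = 0^p # 1^p ∈ L with |w| = 2p+1 ≥ p.
Write w = xyz as guaranteed by the lemma, with |xy| ≤ p and |y| > 0.
Since the first p symbols of w are all 0's and |xy| ≤ p, y lies entirely in the leading 0-block: y = 0^k for some k with 1 ≤ k ≤ p.
Pump with i = 2: xy^2z = 0^{p+k} # 1^p, which would require p+k = p. But k ≥ 1, so xy^2z ∉ L.
Contradiction. Therefore L is not regular.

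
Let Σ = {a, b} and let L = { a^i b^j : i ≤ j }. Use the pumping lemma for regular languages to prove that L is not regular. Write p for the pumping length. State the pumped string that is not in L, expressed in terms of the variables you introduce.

Assume L is regular; let p be its pumping constant.
Choose w = a^p b^p ∈ L, with |w| = 2p ≥ p.
By the pumping lemma, w = xyz with |xy| ≤ p and |y| ≥ 1.
Because |xy| ≤ p and w begins with p copies of a, we have y = a^k with 1 ≤ k ≤ p.
Consider xy^2z = a^{p+k} b^p. Since k ≥ 1, the a-count p+k exceeds the b-count p, so i ≤ j fails; thus xy^2z ∉ L.
Contradiction. Therefore L is not regular.

a^{p+k} b^p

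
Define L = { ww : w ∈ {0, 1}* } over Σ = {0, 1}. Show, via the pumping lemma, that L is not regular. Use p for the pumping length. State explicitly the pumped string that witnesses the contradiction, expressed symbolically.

0^{p+k} 1^p 0^p 1^p

Toward a contradiction, assume L is regular with pumping length p.
Take w = 0^p 1^p 0^p 1^p = uu where u = 0^p1^p; then w ∈ L and |w| = 4p ≥ p.
Write w = xyz as guaranteed by the lemma, with |xy| ≤ p and |y| ≥ 1.
Since the first p symbols of w are all 0's and |xy| ≤ p, y lies entirely in the leading 0-block: y = 0^k for some k with 1 ≤ k ≤ p.
Pump with i = 2: xy^2z = 0^{p+k} 1^p 0^p 1^p, of length 4p+k. Suppose this equals vv. The string starts with 0 and ends with 1, so v does too; thus the boundary between the two copies of v is a 1→0 transition. There is exactly one such transition, at position 2p+k, so |v| = 2p+k and |vv| = 4p+2k ≠ 4p+k since k ≥ 1. So xy^2z ∉ L.
This contradicts the pumping lemma, so L is not regular.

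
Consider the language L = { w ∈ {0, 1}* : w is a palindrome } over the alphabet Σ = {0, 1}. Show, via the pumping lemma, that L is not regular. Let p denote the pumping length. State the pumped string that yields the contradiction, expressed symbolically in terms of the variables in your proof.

Suppose for contradiction that L is regular, and let p be the pumping length.
Take w = 0^p 1 0^p, a palindrome of length 2p+1 ≥ p.
Write w = xyz as guaranteed by the lemma, with |xy| ≤ p and y is nonempty.
The first p characters of w are 0's, so xy (and hence y) consists only of 0's. Write y = 0^k, 1 ≤ k ≤ p.
Pump with i = 2: xy^2z = 0^{p+k} 1 0^p. Its reverse is 0^p 1 0^{p+k}, which differs from xy^2z since k ≥ 1. So xy^2z is not a palindrome and xy^2z ∉ L.
This is a contradiction; hence L is not regular.

0^{p+k} 1 0^p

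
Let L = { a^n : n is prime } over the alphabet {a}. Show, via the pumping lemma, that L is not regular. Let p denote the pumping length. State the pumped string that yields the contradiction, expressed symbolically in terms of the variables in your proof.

Assume L is regular. Let p be the pumping length given by the pumping lemma.
Let q be a prime with q ≥ p+2 (infinitely many primes exist), and take w = a^q ∈ L with |w| = q ≥ p.
The pumping lemma gives a decomposition w = xyz where |xy| ≤ p and y is nonempty.
Then y = a^k for some k with 1 ≤ k ≤ p.
Since 1 ≤ k ≤ p, |xz| = q-k. Pump with i = q+1: |xy^{q+1}z| = (q-k)+(q+1)k = q+qk = q(1+k), which is composite (both factors ≥ 2). So xy^{q+1}z = a^{q(1+k)} ∉ L.
This is a contradiction; hence L is not regular.

a^{q(1+k)}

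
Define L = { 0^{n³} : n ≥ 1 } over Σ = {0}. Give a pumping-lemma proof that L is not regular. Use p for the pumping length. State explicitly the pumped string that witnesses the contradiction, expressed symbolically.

Assume L is regular. Let p be the pumping length given by the pumping lemma.
Take w = 0^{p³} ∈ L with |w| = p³ ≥ p.
By the pumping lemma, w = xyz with |xy| ≤ p and y is nonempty.
Then y = 0^k for some k with 1 ≤ k ≤ p.
Pump with i = 2: xy^2z = 0^{p³+k}. Since 1 ≤ k ≤ p, p³ < p³+k ≤ p³+p < p³+3p²+3p+1 = (p+1)³, so p³+k is not a perfect cube. So xy^2z ∉ L.
Contradiction. Therefore L is not regular.

0^{p³+k}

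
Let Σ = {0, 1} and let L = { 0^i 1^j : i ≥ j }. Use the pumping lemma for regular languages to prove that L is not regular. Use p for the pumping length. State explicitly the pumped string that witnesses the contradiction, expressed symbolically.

Assume L is regular; let p be its pumping constant.
Choose w = 0^p 1^p ∈ L, with |w| = 2p ≥ p.
The pumping lemma gives a decomposition w = xyz where |xy| ≤ p and y is nonempty.
Since the first p symbols of w are all 0's and |xy| ≤ p, y lies entirely in the leading 0-block: y = 0^k for some k with 1 ≤ k ≤ p.
Consider xy^0z = xz = 0^{p-k} 1^p. Since k ≥ 1, the 0-count p-k is less than p, so i ≥ j fails; thus xz ∉ L.
This is a contradiction; hence L is not regular.

0^{p-k} 1^p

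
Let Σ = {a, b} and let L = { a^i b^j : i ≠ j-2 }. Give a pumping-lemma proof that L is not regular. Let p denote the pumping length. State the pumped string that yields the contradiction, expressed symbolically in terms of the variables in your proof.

a^{p+p!} b^{p+p!+2}

Assume L is regular. Let p be the pumping length given by the pumping lemma.
Choose w = a^p b^{p+p!+2}. Since p ≠ (p+p!+2)-2 = p+p!, w ∈ L; and |w| ≥ p.
The pumping lemma gives a decomposition w = xyz where |xy| ≤ p and |y| ≥ 1.
Because |xy| ≤ p and w begins with p copies of a, we have y = a^k with 1 ≤ k ≤ p.
Since 1 ≤ k ≤ p, k divides p!; set t = 1 + p!/k. Then xy^t z has p + (p!/k)·k = p + p! copies of a. Now the a-count is p+p! and (b-count)-2 = (p+p!+2)-2 = p+p!, so i ≠ j-2 fails. So xy^t z = a^{p+p!} b^{p+p!+2} ∉ L.
This is a contradiction; hence L is not regular.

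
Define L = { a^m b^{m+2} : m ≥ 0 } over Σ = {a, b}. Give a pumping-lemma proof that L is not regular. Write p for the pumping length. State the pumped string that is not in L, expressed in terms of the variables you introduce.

Suppose for contradiction that L is regular, and let p be the pumping length.
Choose w = a^p b^{p+2}, which is in L with |w| = 2p+2 ≥ p.
The pumping lemma gives a decomposition w = xyz where |xy| ≤ p and y is nonempty.
Because |xy| ≤ p and w begins with p copies of a, we have y = a^k with 1 ≤ k ≤ p.
Pump with i = 2: xy^2z = a^{p+k} b^{p+2}. For this to lie in L we would need p+2 = (p+k)+2, which forces k = 0. But k ≥ 1, so xy^2z ∉ L.
Contradiction. Therefore L is not regular.

a^{p+k} b^{p+2}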